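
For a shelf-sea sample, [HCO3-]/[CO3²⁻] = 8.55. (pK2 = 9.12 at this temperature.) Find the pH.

pH = 8.19

From K2 = [H⁺][CO3²⁻]/[HCO3-]:  pH = pK2 − log₁₀([HCO3-]/[CO3²⁻])
log₁₀(8.55) = +0.932
pH = 9.12 − (+0.932) = 8.19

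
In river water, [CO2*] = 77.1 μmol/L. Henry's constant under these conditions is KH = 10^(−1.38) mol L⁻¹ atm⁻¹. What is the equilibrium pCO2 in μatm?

pCO2 = 1850 μatm

KH = 10^(−1.38) = 4.169×10^-2 mol L⁻¹ atm⁻¹
pCO2 = [CO2*]/KH = 77.1×10^-6 / 4.169×10^-2 = 1.85×10^-3 atm = 1850 μatm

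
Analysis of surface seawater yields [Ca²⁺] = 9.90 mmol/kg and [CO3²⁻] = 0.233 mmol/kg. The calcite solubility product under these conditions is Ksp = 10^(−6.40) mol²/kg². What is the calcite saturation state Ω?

Ω = 5.79

Ksp = 10^(−6.40) = 3.981×10^-7
Ω = [Ca²⁺][CO3²⁻]/Ksp = (9.90×10^-3)(0.233×10^-3) / 3.981×10^-7 = 5.79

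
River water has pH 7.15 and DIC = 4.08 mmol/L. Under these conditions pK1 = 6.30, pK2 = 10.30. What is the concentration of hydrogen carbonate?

[HCO3⁻] = 3.57 mmol/L

α₁ = 1 / (1 + [H⁺]/K1 + K2/[H⁺]) = 1 / (1 + 10^-0.85 + 10^-3.15)
   = 1 / (1 + 0.14125 + 0.00070795) = 1/1.1420 = 0.8757
[HCO3⁻] = α₁ × DIC = 0.8757 × 4.08 = 3.57 mmol/L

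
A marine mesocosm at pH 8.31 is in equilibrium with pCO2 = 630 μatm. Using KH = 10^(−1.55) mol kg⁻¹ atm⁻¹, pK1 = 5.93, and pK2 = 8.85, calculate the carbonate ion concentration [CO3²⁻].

[CO3²⁻] = 1.23 mmol/kg

[CO2*] = KH · pCO2 = 10^(−1.55) × 630×10^-6 = 1.776×10^-5 mol/kg
α₀ = 1/(1 + K1/[H⁺] + K1K2/[H⁺]²) = 1/(1 + 10^+2.38 + 10^+1.84) = 0.003225
DIC = [CO2*]/α₀ = 1.776×10^-5 / 0.003225 = 5.505 mmol/kg
[CO3²⁻] = α₂·DIC; α₂ = 0.2231, so [CO3²⁻] = 0.2231 × 5.505 = 1.23 mmol/kg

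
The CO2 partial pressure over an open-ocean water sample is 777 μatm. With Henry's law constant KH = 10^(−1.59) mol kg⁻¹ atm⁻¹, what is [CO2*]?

KH = 10^(−1.59) = 2.570×10^-2 mol kg⁻¹ atm⁻¹
[CO2*] = KH · pCO2 = 2.570×10^-2 × 777×10^-6 atm = 2.00×10^-5 mol/kg

[CO2*] = 20.0 μmol/kg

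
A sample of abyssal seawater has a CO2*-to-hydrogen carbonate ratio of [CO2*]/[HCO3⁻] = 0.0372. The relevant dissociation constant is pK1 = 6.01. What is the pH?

From K1 = [H⁺][HCO3⁻]/[CO2*]:  pH = pK1 − log₁₀([CO2*]/[HCO3⁻])
log₁₀(0.0372) = -1.429
pH = 6.01 − (-1.429) = 7.44

pH = 7.44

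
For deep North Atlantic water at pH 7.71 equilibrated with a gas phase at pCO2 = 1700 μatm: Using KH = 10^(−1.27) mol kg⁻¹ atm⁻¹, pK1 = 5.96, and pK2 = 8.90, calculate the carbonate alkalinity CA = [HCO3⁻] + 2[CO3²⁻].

CA = 5.80 mmol/kg

[CO2*] = KH · pCO2 = 10^(−1.27) × 1700×10^-6 = 9.130×10^-5 mol/kg
α₀ = 1/(1 + K1/[H⁺] + K1K2/[H⁺]²) = 1/(1 + 10^+1.75 + 10^+0.56) = 0.01643
DIC = [CO2*]/α₀ = 9.130×10^-5 / 0.01643 = 5.557 mmol/kg
CA = (α₁ + 2α₂)·DIC = (0.9239 + 2×0.05965) × 5.557 = 5.80 mmol/kg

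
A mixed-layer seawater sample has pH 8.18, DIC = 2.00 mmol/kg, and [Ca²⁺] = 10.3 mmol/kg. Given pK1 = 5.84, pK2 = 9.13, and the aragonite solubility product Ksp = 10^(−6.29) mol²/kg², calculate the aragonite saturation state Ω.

α₂ = 1 / (1 + [H⁺]/K2 + [H⁺]²/(K1K2)) = 1 / (1 + 10^+0.95 + 10^-1.39)
   = 1 / (1 + 8.9125 + 0.040738) = 1/9.9532 = 0.1005
[CO3²⁻] = α₂ × DIC = 0.1005 × 2.00 = 0.2009 mmol/kg
Ksp = 10^(−6.29) = 5.129×10^-7
Ω = [Ca²⁺][CO3²⁻]/Ksp = (10.3×10^-3)(2.009×10^-4) / 5.129×10^-7 = 4.04

Ω = 4.04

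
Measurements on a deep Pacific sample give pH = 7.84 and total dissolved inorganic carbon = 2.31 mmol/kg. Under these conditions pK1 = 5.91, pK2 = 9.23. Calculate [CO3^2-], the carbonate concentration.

[CO3²⁻] = 0.0894 mmol/kg

α₂ = 1 / (1 + [H⁺]/K2 + [H⁺]²/(K1K2)) = 1 / (1 + 10^+1.39 + 10^-0.54)
   = 1 / (1 + 24.547 + 0.28840) = 1/25.835 = 0.03871
[CO3²⁻] = α₂ × DIC = 0.03871 × 2.31 = 0.0894 mmol/kg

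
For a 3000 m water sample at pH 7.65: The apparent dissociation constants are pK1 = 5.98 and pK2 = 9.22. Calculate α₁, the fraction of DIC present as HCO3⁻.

α₁ = 0.954

α₁ = 1 / (1 + [H⁺]/K1 + K2/[H⁺]) = 1 / (1 + 10^-1.67 + 10^-1.57)
   = 1 / (1 + 0.021380 + 0.026915) = 1/1.0483 = 0.9539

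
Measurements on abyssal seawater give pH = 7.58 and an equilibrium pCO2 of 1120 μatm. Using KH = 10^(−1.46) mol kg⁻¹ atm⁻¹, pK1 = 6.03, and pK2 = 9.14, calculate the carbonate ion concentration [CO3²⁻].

[CO3²⁻] = 0.0380 mmol/kg

[CO2*] = KH · pCO2 = 10^(−1.46) × 1120×10^-6 = 3.883×10^-5 mol/kg
α₀ = 1/(1 + K1/[H⁺] + K1K2/[H⁺]²) = 1/(1 + 10^+1.55 + 10^-0.01) = 0.02670
DIC = [CO2*]/α₀ = 3.883×10^-5 / 0.02670 = 1.455 mmol/kg
[CO3²⁻] = α₂·DIC; α₂ = 0.02609, so [CO3²⁻] = 0.02609 × 1.455 = 0.0380 mmol/kg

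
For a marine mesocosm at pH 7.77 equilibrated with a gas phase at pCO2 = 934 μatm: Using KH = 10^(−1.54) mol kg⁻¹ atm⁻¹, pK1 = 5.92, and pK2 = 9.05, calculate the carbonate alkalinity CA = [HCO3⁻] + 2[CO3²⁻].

[CO2*] = KH · pCO2 = 10^(−1.54) × 934×10^-6 = 2.694×10^-5 mol/kg
α₀ = 1/(1 + K1/[H⁺] + K1K2/[H⁺]²) = 1/(1 + 10^+1.85 + 10^+0.57) = 0.01324
DIC = [CO2*]/α₀ = 2.694×10^-5 / 0.01324 = 2.034 mmol/kg
CA = (α₁ + 2α₂)·DIC = (0.9376 + 2×0.04920) × 2.034 = 2.11 mmol/kg

CA = 2.11 mmol/kg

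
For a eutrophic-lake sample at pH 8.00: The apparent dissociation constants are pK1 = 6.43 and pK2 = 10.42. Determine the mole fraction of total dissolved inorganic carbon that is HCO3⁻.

α₁ = 1 / (1 + [H⁺]/K1 + K2/[H⁺]) = 1 / (1 + 10^-1.57 + 10^-2.42)
   = 1 / (1 + 0.026915 + 0.0038019) = 1/1.0307 = 0.9702

α₁ = 0.970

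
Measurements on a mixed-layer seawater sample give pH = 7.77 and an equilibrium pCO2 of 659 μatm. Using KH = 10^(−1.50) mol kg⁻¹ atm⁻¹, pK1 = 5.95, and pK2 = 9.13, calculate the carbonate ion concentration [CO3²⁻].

[CO3²⁻] = 0.0601 mmol/kg

[CO2*] = KH · pCO2 = 10^(−1.50) × 659×10^-6 = 2.084×10^-5 mol/kg
α₀ = 1/(1 + K1/[H⁺] + K1K2/[H⁺]²) = 1/(1 + 10^+1.82 + 10^+0.46) = 0.01430
DIC = [CO2*]/α₀ = 2.084×10^-5 / 0.01430 = 1.458 mmol/kg
[CO3²⁻] = α₂·DIC; α₂ = 0.04123, so [CO3²⁻] = 0.04123 × 1.458 = 0.0601 mmol/kg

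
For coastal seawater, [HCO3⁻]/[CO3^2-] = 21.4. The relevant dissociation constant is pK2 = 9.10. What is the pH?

pH = 7.77

From K2 = [H⁺][CO3^2-]/[HCO3⁻]:  pH = pK2 − log₁₀([HCO3⁻]/[CO3^2-])
log₁₀(21.4) = +1.330
pH = 9.10 − (+1.330) = 7.77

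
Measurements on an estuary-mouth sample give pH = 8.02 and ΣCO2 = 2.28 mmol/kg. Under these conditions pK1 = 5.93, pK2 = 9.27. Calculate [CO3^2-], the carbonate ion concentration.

[CO3²⁻] = 0.120 mmol/kg

α₂ = 1 / (1 + [H⁺]/K2 + [H⁺]²/(K1K2)) = 1 / (1 + 10^+1.25 + 10^-0.84)
   = 1 / (1 + 17.783 + 0.14454) = 1/18.927 = 0.05283
[CO3²⁻] = α₂ × DIC = 0.05283 × 2.28 = 0.120 mmol/kg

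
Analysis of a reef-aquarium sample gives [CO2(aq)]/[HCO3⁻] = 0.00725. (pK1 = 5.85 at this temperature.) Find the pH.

pH = 7.99

From K1 = [H⁺][HCO3⁻]/[CO2(aq)]:  pH = pK1 − log₁₀([CO2(aq)]/[HCO3⁻])
log₁₀(0.00725) = -2.140
pH = 5.85 − (-2.140) = 7.99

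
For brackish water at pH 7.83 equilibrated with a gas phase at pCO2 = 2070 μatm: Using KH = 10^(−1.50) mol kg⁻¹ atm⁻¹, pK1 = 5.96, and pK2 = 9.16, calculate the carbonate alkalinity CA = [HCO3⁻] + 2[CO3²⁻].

[CO2*] = KH · pCO2 = 10^(−1.50) × 2070×10^-6 = 6.546×10^-5 mol/kg
α₀ = 1/(1 + K1/[H⁺] + K1K2/[H⁺]²) = 1/(1 + 10^+1.87 + 10^+0.54) = 0.01272
DIC = [CO2*]/α₀ = 6.546×10^-5 / 0.01272 = 5.145 mmol/kg
CA = (α₁ + 2α₂)·DIC = (0.9432 + 2×0.04412) × 5.145 = 5.31 mmol/kg

CA = 5.31 mmol/kg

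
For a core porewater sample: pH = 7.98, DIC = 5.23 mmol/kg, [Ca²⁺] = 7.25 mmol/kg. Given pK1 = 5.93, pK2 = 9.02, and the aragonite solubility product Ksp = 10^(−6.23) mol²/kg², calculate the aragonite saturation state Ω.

α₂ = 1 / (1 + [H⁺]/K2 + [H⁺]²/(K1K2)) = 1 / (1 + 10^+1.04 + 10^-1.01)
   = 1 / (1 + 10.965 + 0.097724) = 1/12.063 = 0.08290
[CO3²⁻] = α₂ × DIC = 0.08290 × 5.23 = 0.4336 mmol/kg
Ksp = 10^(−6.23) = 5.888×10^-7
Ω = [Ca²⁺][CO3²⁻]/Ksp = (7.25×10^-3)(4.336×10^-4) / 5.888×10^-7 = 5.34

Ω = 5.34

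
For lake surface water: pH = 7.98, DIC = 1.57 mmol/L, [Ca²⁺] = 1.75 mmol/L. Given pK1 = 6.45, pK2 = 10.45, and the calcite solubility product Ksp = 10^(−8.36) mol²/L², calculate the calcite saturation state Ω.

Ω = 2.06

α₂ = 1 / (1 + [H⁺]/K2 + [H⁺]²/(K1K2)) = 1 / (1 + 10^+2.47 + 10^+0.94)
   = 1 / (1 + 295.12 + 8.7096) = 1/304.83 = 0.003281
[CO3²⁻] = α₂ × DIC = 0.003281 × 1.57 = 0.005150 mmol/L = 5.150 μmol/L
Ksp = 10^(−8.36) = 4.365×10^-9
Ω = [Ca²⁺][CO3²⁻]/Ksp = (1.75×10^-3)(5.150×10^-6) / 4.365×10^-9 = 2.06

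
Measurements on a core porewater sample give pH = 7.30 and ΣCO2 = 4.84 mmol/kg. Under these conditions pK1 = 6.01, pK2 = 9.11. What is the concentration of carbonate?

α₂ = 1 / (1 + [H⁺]/K2 + [H⁺]²/(K1K2)) = 1 / (1 + 10^+1.81 + 10^+0.52)
   = 1 / (1 + 64.565 + 3.3113) = 1/68.877 = 0.01452
[CO3²⁻] = α₂ × DIC = 0.01452 × 4.84 = 0.0703 mmol/kg

[CO3²⁻] = 0.0703 mmol/kg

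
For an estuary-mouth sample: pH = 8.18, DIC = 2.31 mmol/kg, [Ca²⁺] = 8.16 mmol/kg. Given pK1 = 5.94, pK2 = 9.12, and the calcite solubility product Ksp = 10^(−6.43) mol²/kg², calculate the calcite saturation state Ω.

α₂ = 1 / (1 + [H⁺]/K2 + [H⁺]²/(K1K2)) = 1 / (1 + 10^+0.94 + 10^-1.30)
   = 1 / (1 + 8.7096 + 0.050119) = 1/9.7598 = 0.1025
[CO3²⁻] = α₂ × DIC = 0.1025 × 2.31 = 0.2367 mmol/kg
Ksp = 10^(−6.43) = 3.715×10^-7
Ω = [Ca²⁺][CO3²⁻]/Ksp = (8.16×10^-3)(2.367×10^-4) / 3.715×10^-7 = 5.20

Ω = 5.20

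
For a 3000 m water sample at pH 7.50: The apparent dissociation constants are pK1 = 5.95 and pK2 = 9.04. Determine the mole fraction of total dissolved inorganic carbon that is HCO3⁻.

α₁ = 0.946

α₁ = 1 / (1 + [H⁺]/K1 + K2/[H⁺]) = 1 / (1 + 10^-1.55 + 10^-1.54)
   = 1 / (1 + 0.028184 + 0.028840) = 1/1.0570 = 0.9461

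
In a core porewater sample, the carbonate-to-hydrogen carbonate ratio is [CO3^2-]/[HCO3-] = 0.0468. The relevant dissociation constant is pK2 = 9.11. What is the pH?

From K2 = [H⁺][CO3^2-]/[HCO3-]:  pH = pK2 + log₁₀([CO3^2-]/[HCO3-])
log₁₀(0.0468) = -1.330
pH = 9.11 + (-1.330) = 7.78

pH = 7.78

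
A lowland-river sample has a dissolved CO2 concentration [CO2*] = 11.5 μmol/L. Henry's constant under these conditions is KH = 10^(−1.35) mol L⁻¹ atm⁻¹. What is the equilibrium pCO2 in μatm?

KH = 10^(−1.35) = 4.467×10^-2 mol L⁻¹ atm⁻¹
pCO2 = [CO2*]/KH = 11.5×10^-6 / 4.467×10^-2 = 2.57×10^-4 atm = 257 μatm

pCO2 = 257 μatm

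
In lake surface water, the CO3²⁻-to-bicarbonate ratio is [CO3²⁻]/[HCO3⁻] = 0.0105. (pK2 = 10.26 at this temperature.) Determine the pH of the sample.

From K2 = [H⁺][CO3²⁻]/[HCO3⁻]:  pH = pK2 + log₁₀([CO3²⁻]/[HCO3⁻])
log₁₀(0.0105) = -1.979
pH = 10.26 + (-1.979) = 8.28

pH = 8.28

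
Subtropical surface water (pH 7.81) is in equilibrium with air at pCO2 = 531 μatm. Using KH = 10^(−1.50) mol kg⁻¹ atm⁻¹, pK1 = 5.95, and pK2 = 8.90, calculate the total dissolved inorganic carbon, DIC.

DIC = 1.33 mmol/kg

[CO2*] = KH · pCO2 = 10^(−1.50) × 531×10^-6 = 1.679×10^-5 mol/kg
α₀ = 1/(1 + K1/[H⁺] + K1K2/[H⁺]²) = 1/(1 + 10^+1.86 + 10^+0.77) = 0.01261
DIC = [CO2*]/α₀ = 1.679×10^-5 / 0.01261 = 1.33 mmol/kg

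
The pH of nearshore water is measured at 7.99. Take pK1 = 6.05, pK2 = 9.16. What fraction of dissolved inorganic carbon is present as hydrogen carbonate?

α₁ = 1 / (1 + [H⁺]/K1 + K2/[H⁺]) = 1 / (1 + 10^-1.94 + 10^-1.17)
   = 1 / (1 + 0.011482 + 0.067608) = 1/1.0791 = 0.9267

α₁ = 0.927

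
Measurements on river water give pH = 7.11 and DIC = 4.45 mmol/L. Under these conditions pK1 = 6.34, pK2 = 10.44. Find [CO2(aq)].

α₀ = 1 / (1 + K1/[H⁺] + K1K2/[H⁺]²) = 1 / (1 + 10^+0.77 + 10^-2.56)
   = 1 / (1 + 5.8884 + 0.0027542) = 1/6.8912 = 0.1451
[CO2*] = α₀ × DIC = 0.1451 × 4.45 = 0.646 mmol/L

[CO2*] = 0.646 mmol/L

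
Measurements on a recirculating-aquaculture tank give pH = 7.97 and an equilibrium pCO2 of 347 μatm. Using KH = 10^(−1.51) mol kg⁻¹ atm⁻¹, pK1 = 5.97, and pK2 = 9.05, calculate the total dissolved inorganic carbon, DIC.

[CO2*] = KH · pCO2 = 10^(−1.51) × 347×10^-6 = 1.072×10^-5 mol/kg
α₀ = 1/(1 + K1/[H⁺] + K1K2/[H⁺]²) = 1/(1 + 10^+2.00 + 10^+0.92) = 0.009148
DIC = [CO2*]/α₀ = 1.072×10^-5 / 0.009148 = 1.17 mmol/kg

DIC = 1.17 mmol/kg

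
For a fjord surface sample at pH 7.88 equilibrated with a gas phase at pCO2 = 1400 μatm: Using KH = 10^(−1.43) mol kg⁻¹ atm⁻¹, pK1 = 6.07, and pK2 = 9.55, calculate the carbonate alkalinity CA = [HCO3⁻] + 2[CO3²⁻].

CA = 3.50 mmol/kg

[CO2*] = KH · pCO2 = 10^(−1.43) × 1400×10^-6 = 5.201×10^-5 mol/kg
α₀ = 1/(1 + K1/[H⁺] + K1K2/[H⁺]²) = 1/(1 + 10^+1.81 + 10^+0.14) = 0.01494
DIC = [CO2*]/α₀ = 5.201×10^-5 / 0.01494 = 3.482 mmol/kg
CA = (α₁ + 2α₂)·DIC = (0.9644 + 2×0.02062) × 3.482 = 3.50 mmol/kg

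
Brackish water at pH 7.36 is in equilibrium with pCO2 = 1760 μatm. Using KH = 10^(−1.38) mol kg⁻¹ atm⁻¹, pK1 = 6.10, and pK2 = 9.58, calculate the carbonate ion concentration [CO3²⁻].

[CO2*] = KH · pCO2 = 10^(−1.38) × 1760×10^-6 = 7.337×10^-5 mol/kg
α₀ = 1/(1 + K1/[H⁺] + K1K2/[H⁺]²) = 1/(1 + 10^+1.26 + 10^-0.96) = 0.05180
DIC = [CO2*]/α₀ = 7.337×10^-5 / 0.05180 = 1.417 mmol/kg
[CO3²⁻] = α₂·DIC; α₂ = 0.005679, so [CO3²⁻] = 0.005679 × 1.417 = 0.00804 mmol/kg = 8.04 μmol/kg

[CO3²⁻] = 8.04 μmol/kg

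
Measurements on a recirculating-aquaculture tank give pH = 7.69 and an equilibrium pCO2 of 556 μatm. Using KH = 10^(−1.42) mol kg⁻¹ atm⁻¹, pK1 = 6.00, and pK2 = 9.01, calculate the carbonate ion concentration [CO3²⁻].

[CO2*] = KH · pCO2 = 10^(−1.42) × 556×10^-6 = 2.114×10^-5 mol/kg
α₀ = 1/(1 + K1/[H⁺] + K1K2/[H⁺]²) = 1/(1 + 10^+1.69 + 10^+0.37) = 0.01911
DIC = [CO2*]/α₀ = 2.114×10^-5 / 0.01911 = 1.106 mmol/kg
[CO3²⁻] = α₂·DIC; α₂ = 0.04480, so [CO3²⁻] = 0.04480 × 1.106 = 0.0496 mmol/kg

[CO3²⁻] = 0.0496 mmol/kg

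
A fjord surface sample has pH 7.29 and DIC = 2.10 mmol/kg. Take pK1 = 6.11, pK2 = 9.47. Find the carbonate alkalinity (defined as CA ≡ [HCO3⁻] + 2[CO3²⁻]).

CA = [HCO3⁻] + 2[CO3²⁻] = (α₁ + 2α₂)·DIC
At pH 7.29: [H⁺]/K1 = 10^-1.18 = 0.066069, K2/[H⁺] = 10^-2.18 = 0.0066069
α₁ = 1/(1 + 0.066069 + 0.0066069) = 1/1.0727 = 0.9322; α₂ = α₁·K2/[H⁺] = 0.006159
α₁ + 2α₂ = 0.9446
CA = 0.9446 × 2.10 = 1.98 mmol/kg

CA = 1.98 mmol/kg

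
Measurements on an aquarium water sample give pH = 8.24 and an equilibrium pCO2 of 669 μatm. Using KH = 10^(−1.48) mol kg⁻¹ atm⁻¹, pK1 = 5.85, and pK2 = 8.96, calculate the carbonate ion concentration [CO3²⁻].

[CO2*] = KH · pCO2 = 10^(−1.48) × 669×10^-6 = 2.215×10^-5 mol/kg
α₀ = 1/(1 + K1/[H⁺] + K1K2/[H⁺]²) = 1/(1 + 10^+2.39 + 10^+1.67) = 0.003410
DIC = [CO2*]/α₀ = 2.215×10^-5 / 0.003410 = 6.496 mmol/kg
[CO3²⁻] = α₂·DIC; α₂ = 0.1595, so [CO3²⁻] = 0.1595 × 6.496 = 1.04 mmol/kg

[CO3²⁻] = 1.04 mmol/kg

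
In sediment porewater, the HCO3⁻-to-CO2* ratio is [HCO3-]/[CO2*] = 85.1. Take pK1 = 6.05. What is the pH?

pH = 7.98

From K1 = [H⁺][HCO3-]/[CO2*]:  pH = pK1 + log₁₀([HCO3-]/[CO2*])
log₁₀(85.1) = +1.930
pH = 6.05 + (+1.930) = 7.98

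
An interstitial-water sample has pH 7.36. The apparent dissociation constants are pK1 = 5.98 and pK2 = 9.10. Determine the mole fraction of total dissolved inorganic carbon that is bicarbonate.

α₁ = 0.943

α₁ = 1 / (1 + [H⁺]/K1 + K2/[H⁺]) = 1 / (1 + 10^-1.38 + 10^-1.74)
   = 1 / (1 + 0.041687 + 0.018197) = 1/1.0599 = 0.9435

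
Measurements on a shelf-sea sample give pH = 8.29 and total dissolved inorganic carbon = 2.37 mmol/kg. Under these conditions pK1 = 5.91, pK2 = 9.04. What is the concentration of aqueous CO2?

[CO2*] = 8.36 μmol/kg

α₀ = 1 / (1 + K1/[H⁺] + K1K2/[H⁺]²) = 1 / (1 + 10^+2.38 + 10^+1.63)
   = 1 / (1 + 239.88 + 42.658) = 1/283.54 = 0.003527
[CO2*] = α₀ × DIC = 0.003527 × 2.37 = 0.00836 mmol/kg = 8.36 μmol/kg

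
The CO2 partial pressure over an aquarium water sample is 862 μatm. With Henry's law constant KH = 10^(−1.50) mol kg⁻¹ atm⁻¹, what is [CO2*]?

KH = 10^(−1.50) = 3.162×10^-2 mol kg⁻¹ atm⁻¹
[CO2*] = KH · pCO2 = 3.162×10^-2 × 862×10^-6 atm = 2.73×10^-5 mol/kg

[CO2*] = 27.3 μmol/kg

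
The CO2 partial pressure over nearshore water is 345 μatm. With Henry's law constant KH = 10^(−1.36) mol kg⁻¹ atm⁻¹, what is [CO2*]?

KH = 10^(−1.36) = 4.365×10^-2 mol kg⁻¹ atm⁻¹
[CO2*] = KH · pCO2 = 4.365×10^-2 × 345×10^-6 atm = 1.51×10^-5 mol/kg

[CO2*] = 15.1 μmol/kg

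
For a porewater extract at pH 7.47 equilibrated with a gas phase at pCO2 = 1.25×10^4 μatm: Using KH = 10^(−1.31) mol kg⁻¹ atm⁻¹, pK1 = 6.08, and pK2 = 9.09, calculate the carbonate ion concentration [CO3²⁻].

[CO3²⁻] = 0.361 mmol/kg

[CO2*] = KH · pCO2 = 10^(−1.31) × 1.25×10^4×10^-6 = 6.122×10^-4 mol/kg
α₀ = 1/(1 + K1/[H⁺] + K1K2/[H⁺]²) = 1/(1 + 10^+1.39 + 10^-0.23) = 0.03826
DIC = [CO2*]/α₀ = 6.122×10^-4 / 0.03826 = 16.00 mmol/kg
[CO3²⁻] = α₂·DIC; α₂ = 0.02253, so [CO3²⁻] = 0.02253 × 16.00 = 0.361 mmol/kg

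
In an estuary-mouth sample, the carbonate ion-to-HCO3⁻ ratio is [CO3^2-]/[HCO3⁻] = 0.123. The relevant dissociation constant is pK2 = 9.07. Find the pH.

From K2 = [H⁺][CO3^2-]/[HCO3⁻]:  pH = pK2 + log₁₀([CO3^2-]/[HCO3⁻])
log₁₀(0.123) = -0.910
pH = 9.07 + (-0.910) = 8.16

pH = 8.16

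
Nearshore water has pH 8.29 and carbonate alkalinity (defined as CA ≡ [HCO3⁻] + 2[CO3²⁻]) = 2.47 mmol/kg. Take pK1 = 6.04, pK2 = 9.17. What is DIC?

DIC = 2.22 mmol/kg

CA = [HCO3⁻] + 2[CO3²⁻] = (α₁ + 2α₂)·DIC
At pH 8.29: [H⁺]/K1 = 10^-2.25 = 0.0056234, K2/[H⁺] = 10^-0.88 = 0.13183
α₁ = 1/(1 + 0.0056234 + 0.13183) = 1/1.1374 = 0.8792; α₂ = α₁·K2/[H⁺] = 0.1159
α₁ + 2α₂ = 1.1110
DIC = CA / (α₁ + 2α₂) = 2.47 / 1.1110 = 2.22 mmol/kg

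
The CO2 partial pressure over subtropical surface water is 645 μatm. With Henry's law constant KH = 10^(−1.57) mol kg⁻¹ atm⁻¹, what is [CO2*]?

[CO2*] = 17.4 μmol/kg

KH = 10^(−1.57) = 2.692×10^-2 mol kg⁻¹ atm⁻¹
[CO2*] = KH · pCO2 = 2.692×10^-2 × 645×10^-6 atm = 1.74×10^-5 mol/kg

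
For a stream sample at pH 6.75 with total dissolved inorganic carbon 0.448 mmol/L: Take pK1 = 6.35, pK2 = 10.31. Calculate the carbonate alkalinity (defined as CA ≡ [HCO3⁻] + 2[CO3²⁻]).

CA = 0.321 mmol/L

CA = [HCO3⁻] + 2[CO3²⁻] = (α₁ + 2α₂)·DIC
At pH 6.75: [H⁺]/K1 = 10^-0.40 = 0.39811, K2/[H⁺] = 10^-3.56 = 0.00027542
α₁ = 1/(1 + 0.39811 + 0.00027542) = 1/1.3984 = 0.7151; α₂ = α₁·K2/[H⁺] = 0.0001970
α₁ + 2α₂ = 0.7155
CA = 0.7155 × 0.448 = 0.321 mmol/L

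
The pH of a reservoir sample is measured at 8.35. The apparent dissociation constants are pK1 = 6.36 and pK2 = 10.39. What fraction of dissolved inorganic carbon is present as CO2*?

α₀ = 1 / (1 + K1/[H⁺] + K1K2/[H⁺]²) = 1 / (1 + 10^+1.99 + 10^-0.05)
   = 1 / (1 + 97.724 + 0.89125) = 1/99.615 = 0.01004

α₀ = 0.0100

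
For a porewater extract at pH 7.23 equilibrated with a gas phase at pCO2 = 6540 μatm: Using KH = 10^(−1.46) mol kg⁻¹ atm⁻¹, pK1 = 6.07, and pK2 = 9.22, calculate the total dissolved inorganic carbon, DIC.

DIC = 3.54 mmol/kg

[CO2*] = KH · pCO2 = 10^(−1.46) × 6540×10^-6 = 2.268×10^-4 mol/kg
α₀ = 1/(1 + K1/[H⁺] + K1K2/[H⁺]²) = 1/(1 + 10^+1.16 + 10^-0.83) = 0.06409
DIC = [CO2*]/α₀ = 2.268×10^-4 / 0.06409 = 3.54 mmol/kg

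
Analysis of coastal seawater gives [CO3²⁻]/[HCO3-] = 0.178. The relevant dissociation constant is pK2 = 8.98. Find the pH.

From K2 = [H⁺][CO3²⁻]/[HCO3-]:  pH = pK2 + log₁₀([CO3²⁻]/[HCO3-])
log₁₀(0.178) = -0.750
pH = 8.98 + (-0.750) = 8.23

pH = 8.23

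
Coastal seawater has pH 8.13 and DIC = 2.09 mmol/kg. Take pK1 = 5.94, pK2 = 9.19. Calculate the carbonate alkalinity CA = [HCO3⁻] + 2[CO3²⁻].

CA = 2.24 mmol/kg

CA = [HCO3⁻] + 2[CO3²⁻] = (α₁ + 2α₂)·DIC
At pH 8.13: [H⁺]/K1 = 10^-2.19 = 0.0064565, K2/[H⁺] = 10^-1.06 = 0.087096
α₁ = 1/(1 + 0.0064565 + 0.087096) = 1/1.0936 = 0.9145; α₂ = α₁·K2/[H⁺] = 0.07965
α₁ + 2α₂ = 1.0737
CA = 1.0737 × 2.09 = 2.24 mmol/kg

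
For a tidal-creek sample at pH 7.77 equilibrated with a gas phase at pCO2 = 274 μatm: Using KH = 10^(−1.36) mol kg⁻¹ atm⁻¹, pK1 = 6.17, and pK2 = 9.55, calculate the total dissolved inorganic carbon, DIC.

[CO2*] = KH · pCO2 = 10^(−1.36) × 274×10^-6 = 1.196×10^-5 mol/kg
α₀ = 1/(1 + K1/[H⁺] + K1K2/[H⁺]²) = 1/(1 + 10^+1.60 + 10^-0.18) = 0.02411
DIC = [CO2*]/α₀ = 1.196×10^-5 / 0.02411 = 0.496 mmol/kg

DIC = 0.496 mmol/kg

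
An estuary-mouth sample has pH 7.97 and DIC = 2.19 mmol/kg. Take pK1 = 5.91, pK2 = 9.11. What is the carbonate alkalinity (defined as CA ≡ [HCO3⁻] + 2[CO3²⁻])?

CA = [HCO3⁻] + 2[CO3²⁻] = (α₁ + 2α₂)·DIC
At pH 7.97: [H⁺]/K1 = 10^-2.06 = 0.0087096, K2/[H⁺] = 10^-1.14 = 0.072444
α₁ = 1/(1 + 0.0087096 + 0.072444) = 1/1.0812 = 0.9249; α₂ = α₁·K2/[H⁺] = 0.06701
α₁ + 2α₂ = 1.0589
CA = 1.0589 × 2.19 = 2.32 mmol/kg

CA = 2.32 mmol/kg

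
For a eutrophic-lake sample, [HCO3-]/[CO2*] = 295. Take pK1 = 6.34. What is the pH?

From K1 = [H⁺][HCO3-]/[CO2*]:  pH = pK1 + log₁₀([HCO3-]/[CO2*])
log₁₀(295) = +2.470
pH = 6.34 + (+2.470) = 8.81

pH = 8.81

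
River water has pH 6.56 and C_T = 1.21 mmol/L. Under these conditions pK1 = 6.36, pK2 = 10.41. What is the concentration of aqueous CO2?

α₀ = 1 / (1 + K1/[H⁺] + K1K2/[H⁺]²) = 1 / (1 + 10^+0.20 + 10^-3.65)
   = 1 / (1 + 1.5849 + 0.00022387) = 1/2.5851 = 0.3868
[CO2*] = α₀ × DIC = 0.3868 × 1.21 = 0.468 mmol/L

[CO2*] = 0.468 mmol/L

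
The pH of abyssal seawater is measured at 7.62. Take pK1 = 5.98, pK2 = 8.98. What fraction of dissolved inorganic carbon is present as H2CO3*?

α₀ = 1 / (1 + K1/[H⁺] + K1K2/[H⁺]²) = 1 / (1 + 10^+1.64 + 10^+0.28)
   = 1 / (1 + 43.652 + 1.9055) = 1/46.557 = 0.02148

α₀ = 0.0215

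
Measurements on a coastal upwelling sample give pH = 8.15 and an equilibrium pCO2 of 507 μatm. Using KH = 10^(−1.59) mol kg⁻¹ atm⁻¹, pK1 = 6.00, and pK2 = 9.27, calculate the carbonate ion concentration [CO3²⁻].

[CO2*] = KH · pCO2 = 10^(−1.59) × 507×10^-6 = 1.303×10^-5 mol/kg
α₀ = 1/(1 + K1/[H⁺] + K1K2/[H⁺]²) = 1/(1 + 10^+2.15 + 10^+1.03) = 0.006537
DIC = [CO2*]/α₀ = 1.303×10^-5 / 0.006537 = 1.993 mmol/kg
[CO3²⁻] = α₂·DIC; α₂ = 0.07005, so [CO3²⁻] = 0.07005 × 1.993 = 0.140 mmol/kg

[CO3²⁻] = 0.140 mmol/kg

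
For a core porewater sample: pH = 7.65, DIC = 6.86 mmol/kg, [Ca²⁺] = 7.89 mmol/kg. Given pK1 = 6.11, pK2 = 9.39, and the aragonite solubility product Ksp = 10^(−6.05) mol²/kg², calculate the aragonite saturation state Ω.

Ω = 1.06

α₂ = 1 / (1 + [H⁺]/K2 + [H⁺]²/(K1K2)) = 1 / (1 + 10^+1.74 + 10^+0.20)
   = 1 / (1 + 54.954 + 1.5849) = 1/57.539 = 0.01738
[CO3²⁻] = α₂ × DIC = 0.01738 × 6.86 = 0.1192 mmol/kg
Ksp = 10^(−6.05) = 8.913×10^-7
Ω = [Ca²⁺][CO3²⁻]/Ksp = (7.89×10^-3)(1.192×10^-4) / 8.913×10^-7 = 1.06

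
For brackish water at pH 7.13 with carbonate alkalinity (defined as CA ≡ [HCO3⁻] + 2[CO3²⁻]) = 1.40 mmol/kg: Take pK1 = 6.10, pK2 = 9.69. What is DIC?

DIC = 1.53 mmol/kg

CA = [HCO3⁻] + 2[CO3²⁻] = (α₁ + 2α₂)·DIC
At pH 7.13: [H⁺]/K1 = 10^-1.03 = 0.093325, K2/[H⁺] = 10^-2.56 = 0.0027542
α₁ = 1/(1 + 0.093325 + 0.0027542) = 1/1.0961 = 0.9123; α₂ = α₁·K2/[H⁺] = 0.002513
α₁ + 2α₂ = 0.9174
DIC = CA / (α₁ + 2α₂) = 1.40 / 0.9174 = 1.53 mmol/kg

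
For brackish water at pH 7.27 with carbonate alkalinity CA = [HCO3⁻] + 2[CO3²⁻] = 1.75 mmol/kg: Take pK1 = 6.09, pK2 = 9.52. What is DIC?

DIC = 1.85 mmol/kg

CA = [HCO3⁻] + 2[CO3²⁻] = (α₁ + 2α₂)·DIC
At pH 7.27: [H⁺]/K1 = 10^-1.18 = 0.066069, K2/[H⁺] = 10^-2.25 = 0.0056234
α₁ = 1/(1 + 0.066069 + 0.0056234) = 1/1.0717 = 0.9331; α₂ = α₁·K2/[H⁺] = 0.005247
α₁ + 2α₂ = 0.9436
DIC = CA / (α₁ + 2α₂) = 1.75 / 0.9436 = 1.85 mmol/kg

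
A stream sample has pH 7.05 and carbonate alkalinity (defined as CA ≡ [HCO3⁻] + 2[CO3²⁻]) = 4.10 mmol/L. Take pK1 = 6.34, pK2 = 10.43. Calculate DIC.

DIC = 4.90 mmol/L

CA = [HCO3⁻] + 2[CO3²⁻] = (α₁ + 2α₂)·DIC
At pH 7.05: [H⁺]/K1 = 10^-0.71 = 0.19498, K2/[H⁺] = 10^-3.38 = 0.00041687
α₁ = 1/(1 + 0.19498 + 0.00041687) = 1/1.1954 = 0.8365; α₂ = α₁·K2/[H⁺] = 0.0003487
α₁ + 2α₂ = 0.8372
DIC = CA / (α₁ + 2α₂) = 4.10 / 0.8372 = 4.90 mmol/L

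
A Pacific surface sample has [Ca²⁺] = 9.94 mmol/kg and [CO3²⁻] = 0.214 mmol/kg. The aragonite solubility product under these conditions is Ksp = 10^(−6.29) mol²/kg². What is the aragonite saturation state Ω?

Ksp = 10^(−6.29) = 5.129×10^-7
Ω = [Ca²⁺][CO3²⁻]/Ksp = (9.94×10^-3)(0.214×10^-3) / 5.129×10^-7 = 4.15

Ω = 4.15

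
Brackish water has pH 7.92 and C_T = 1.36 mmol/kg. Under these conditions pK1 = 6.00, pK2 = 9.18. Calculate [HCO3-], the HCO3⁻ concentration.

[HCO3⁻] = 1.27 mmol/kg

α₁ = 1 / (1 + [H⁺]/K1 + K2/[H⁺]) = 1 / (1 + 10^-1.92 + 10^-1.26)
   = 1 / (1 + 0.012023 + 0.054954) = 1/1.0670 = 0.9372
[HCO3⁻] = α₁ × DIC = 0.9372 × 1.36 = 1.27 mmol/kg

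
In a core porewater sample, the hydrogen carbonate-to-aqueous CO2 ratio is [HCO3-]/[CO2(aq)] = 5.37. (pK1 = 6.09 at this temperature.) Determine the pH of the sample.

pH = 6.82

From K1 = [H⁺][HCO3-]/[CO2(aq)]:  pH = pK1 + log₁₀([HCO3-]/[CO2(aq)])
log₁₀(5.37) = +0.730
pH = 6.09 + (+0.730) = 6.82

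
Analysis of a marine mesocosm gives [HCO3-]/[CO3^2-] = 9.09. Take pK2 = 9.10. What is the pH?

pH = 8.14

From K2 = [H⁺][CO3^2-]/[HCO3-]:  pH = pK2 − log₁₀([HCO3-]/[CO3^2-])
log₁₀(9.09) = +0.959
pH = 9.10 − (+0.959) = 8.14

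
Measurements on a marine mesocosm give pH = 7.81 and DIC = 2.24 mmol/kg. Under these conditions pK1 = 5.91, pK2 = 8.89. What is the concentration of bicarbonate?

α₁ = 1 / (1 + [H⁺]/K1 + K2/[H⁺]) = 1 / (1 + 10^-1.90 + 10^-1.08)
   = 1 / (1 + 0.012589 + 0.083176) = 1/1.0958 = 0.9126
[HCO3⁻] = α₁ × DIC = 0.9126 × 2.24 = 2.04 mmol/kg

[HCO3⁻] = 2.04 mmol/kg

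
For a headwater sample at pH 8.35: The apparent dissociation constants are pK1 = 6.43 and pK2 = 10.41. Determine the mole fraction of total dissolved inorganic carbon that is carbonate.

α₂ = 0.00853

α₂ = 1 / (1 + [H⁺]/K2 + [H⁺]²/(K1K2)) = 1 / (1 + 10^+2.06 + 10^+0.14)
   = 1 / (1 + 114.82 + 1.3804) = 1/117.20 = 0.008533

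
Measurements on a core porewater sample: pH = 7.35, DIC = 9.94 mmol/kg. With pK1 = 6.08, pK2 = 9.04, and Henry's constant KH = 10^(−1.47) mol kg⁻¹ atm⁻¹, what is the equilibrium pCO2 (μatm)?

α₀ = 1 / (1 + K1/[H⁺] + K1K2/[H⁺]²) = 1 / (1 + 10^+1.27 + 10^-0.42)
   = 1 / (1 + 18.621 + 0.38019) = 1/20.001 = 0.05000
[CO2*] = α₀ × DIC = 0.05000 × 9.94 = 0.4970 mmol/kg
pCO2 = [CO2*]/KH = 4.970×10^-4 / 3.388×10^-2 = 1.47×10^4 μatm

pCO2 = 1.47×10^4 μatm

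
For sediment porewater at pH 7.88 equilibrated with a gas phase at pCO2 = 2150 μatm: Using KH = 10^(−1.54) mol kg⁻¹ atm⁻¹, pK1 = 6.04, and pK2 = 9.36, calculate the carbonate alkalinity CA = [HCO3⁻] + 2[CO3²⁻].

CA = 4.57 mmol/kg

[CO2*] = KH · pCO2 = 10^(−1.54) × 2150×10^-6 = 6.201×10^-5 mol/kg
α₀ = 1/(1 + K1/[H⁺] + K1K2/[H⁺]²) = 1/(1 + 10^+1.84 + 10^+0.36) = 0.01380
DIC = [CO2*]/α₀ = 6.201×10^-5 / 0.01380 = 4.494 mmol/kg
CA = (α₁ + 2α₂)·DIC = (0.9546 + 2×0.03161) × 4.494 = 4.57 mmol/kg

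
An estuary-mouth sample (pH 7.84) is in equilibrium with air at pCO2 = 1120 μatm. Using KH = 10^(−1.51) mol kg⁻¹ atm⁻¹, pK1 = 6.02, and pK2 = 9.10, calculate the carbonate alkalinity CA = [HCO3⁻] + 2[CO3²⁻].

[CO2*] = KH · pCO2 = 10^(−1.51) × 1120×10^-6 = 3.461×10^-5 mol/kg
α₀ = 1/(1 + K1/[H⁺] + K1K2/[H⁺]²) = 1/(1 + 10^+1.82 + 10^+0.56) = 0.01414
DIC = [CO2*]/α₀ = 3.461×10^-5 / 0.01414 = 2.447 mmol/kg
CA = (α₁ + 2α₂)·DIC = (0.9345 + 2×0.05135) × 2.447 = 2.54 mmol/kg

CA = 2.54 mmol/kg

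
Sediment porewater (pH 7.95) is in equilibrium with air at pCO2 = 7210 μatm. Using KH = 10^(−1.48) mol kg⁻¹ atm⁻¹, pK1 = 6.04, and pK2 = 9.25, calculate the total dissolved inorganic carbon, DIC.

[CO2*] = KH · pCO2 = 10^(−1.48) × 7210×10^-6 = 2.387×10^-4 mol/kg
α₀ = 1/(1 + K1/[H⁺] + K1K2/[H⁺]²) = 1/(1 + 10^+1.91 + 10^+0.61) = 0.01158
DIC = [CO2*]/α₀ = 2.387×10^-4 / 0.01158 = 20.6 mmol/kg

DIC = 20.6 mmol/kg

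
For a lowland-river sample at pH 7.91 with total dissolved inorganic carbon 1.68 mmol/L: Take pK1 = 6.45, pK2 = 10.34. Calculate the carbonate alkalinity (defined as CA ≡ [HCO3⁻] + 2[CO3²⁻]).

CA = [HCO3⁻] + 2[CO3²⁻] = (α₁ + 2α₂)·DIC
At pH 7.91: [H⁺]/K1 = 10^-1.46 = 0.034674, K2/[H⁺] = 10^-2.43 = 0.0037154
α₁ = 1/(1 + 0.034674 + 0.0037154) = 1/1.0384 = 0.9630; α₂ = α₁·K2/[H⁺] = 0.003578
α₁ + 2α₂ = 0.9702
CA = 0.9702 × 1.68 = 1.63 mmol/L

CA = 1.63 mmol/L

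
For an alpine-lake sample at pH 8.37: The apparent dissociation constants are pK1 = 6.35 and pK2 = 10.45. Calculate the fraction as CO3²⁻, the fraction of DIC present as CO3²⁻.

α₂ = 0.00817

α₂ = 1 / (1 + [H⁺]/K2 + [H⁺]²/(K1K2)) = 1 / (1 + 10^+2.08 + 10^+0.06)
   = 1 / (1 + 120.23 + 1.1482) = 1/122.37 = 0.008172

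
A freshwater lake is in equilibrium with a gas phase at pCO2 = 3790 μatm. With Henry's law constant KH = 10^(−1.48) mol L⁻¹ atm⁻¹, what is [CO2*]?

KH = 10^(−1.48) = 3.311×10^-2 mol L⁻¹ atm⁻¹
[CO2*] = KH · pCO2 = 3.311×10^-2 × 3790×10^-6 atm = 1.25×10^-4 mol/L

[CO2*] = 125 μmol/L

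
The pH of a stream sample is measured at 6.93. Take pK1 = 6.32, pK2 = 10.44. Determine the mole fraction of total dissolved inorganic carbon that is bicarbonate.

α₁ = 0.803

α₁ = 1 / (1 + [H⁺]/K1 + K2/[H⁺]) = 1 / (1 + 10^-0.61 + 10^-3.51)
   = 1 / (1 + 0.24547 + 0.00030903) = 1/1.2458 = 0.8027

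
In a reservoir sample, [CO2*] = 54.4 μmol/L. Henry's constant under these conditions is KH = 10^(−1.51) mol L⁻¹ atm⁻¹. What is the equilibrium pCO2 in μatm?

pCO2 = 1760 μatm

KH = 10^(−1.51) = 3.090×10^-2 mol L⁻¹ atm⁻¹
pCO2 = [CO2*]/KH = 54.4×10^-6 / 3.090×10^-2 = 1.76×10^-3 atm = 1760 μatm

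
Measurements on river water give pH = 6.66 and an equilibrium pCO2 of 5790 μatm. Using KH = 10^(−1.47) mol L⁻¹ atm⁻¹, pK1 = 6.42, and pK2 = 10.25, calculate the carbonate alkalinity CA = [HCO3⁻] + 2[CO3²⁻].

[CO2*] = KH · pCO2 = 10^(−1.47) × 5790×10^-6 = 1.962×10^-4 mol/L
α₀ = 1/(1 + K1/[H⁺] + K1K2/[H⁺]²) = 1/(1 + 10^+0.24 + 10^-3.35) = 0.3652
DIC = [CO2*]/α₀ = 1.962×10^-4 / 0.3652 = 0.5372 mmol/L
CA = (α₁ + 2α₂)·DIC = (0.6346 + 2×0.0001631) × 0.5372 = 0.341 mmol/L

CA = 0.341 mmol/L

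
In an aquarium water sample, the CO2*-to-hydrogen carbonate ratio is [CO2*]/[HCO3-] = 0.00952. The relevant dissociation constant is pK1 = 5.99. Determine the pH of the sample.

pH = 8.01

From K1 = [H⁺][HCO3-]/[CO2*]:  pH = pK1 − log₁₀([CO2*]/[HCO3-])
log₁₀(0.00952) = -2.021
pH = 5.99 − (-2.021) = 8.01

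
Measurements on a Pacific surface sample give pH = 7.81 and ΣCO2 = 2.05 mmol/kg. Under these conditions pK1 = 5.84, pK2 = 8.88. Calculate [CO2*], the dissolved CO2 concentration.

[CO2*] = 0.0200 mmol/kg

α₀ = 1 / (1 + K1/[H⁺] + K1K2/[H⁺]²) = 1 / (1 + 10^+1.97 + 10^+0.90)
   = 1 / (1 + 93.325 + 7.9433) = 1/102.27 = 0.009778
[CO2*] = α₀ × DIC = 0.009778 × 2.05 = 0.0200 mmol/kg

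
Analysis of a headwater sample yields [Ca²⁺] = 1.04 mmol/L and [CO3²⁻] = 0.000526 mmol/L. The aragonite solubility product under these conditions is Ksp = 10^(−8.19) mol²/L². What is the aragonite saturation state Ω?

Ksp = 10^(−8.19) = 6.457×10^-9
Ω = [Ca²⁺][CO3²⁻]/Ksp = (1.04×10^-3)(0.000526×10^-3) / 6.457×10^-9 = 0.0847

Ω = 0.0847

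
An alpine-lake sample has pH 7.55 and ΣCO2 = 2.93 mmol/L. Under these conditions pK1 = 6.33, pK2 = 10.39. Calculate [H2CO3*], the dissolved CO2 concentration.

[CO2*] = 0.166 mmol/L

α₀ = 1 / (1 + K1/[H⁺] + K1K2/[H⁺]²) = 1 / (1 + 10^+1.22 + 10^-1.62)
   = 1 / (1 + 16.596 + 0.023988) = 1/17.620 = 0.05675
[CO2*] = α₀ × DIC = 0.05675 × 2.93 = 0.166 mmol/L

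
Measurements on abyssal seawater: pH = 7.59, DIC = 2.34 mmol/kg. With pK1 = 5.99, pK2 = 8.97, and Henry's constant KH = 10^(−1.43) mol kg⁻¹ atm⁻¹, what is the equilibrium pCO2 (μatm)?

pCO2 = 1480 μatm

α₀ = 1 / (1 + K1/[H⁺] + K1K2/[H⁺]²) = 1 / (1 + 10^+1.60 + 10^+0.22)
   = 1 / (1 + 39.811 + 1.6596) = 1/42.470 = 0.02355
[CO2*] = α₀ × DIC = 0.02355 × 2.34 = 0.05510 mmol/kg
pCO2 = [CO2*]/KH = 5.510×10^-5 / 3.715×10^-2 = 1480 μatm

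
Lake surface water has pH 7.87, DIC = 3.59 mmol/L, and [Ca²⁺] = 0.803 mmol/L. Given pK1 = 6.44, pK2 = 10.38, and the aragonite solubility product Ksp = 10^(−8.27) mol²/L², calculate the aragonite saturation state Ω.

α₂ = 1 / (1 + [H⁺]/K2 + [H⁺]²/(K1K2)) = 1 / (1 + 10^+2.51 + 10^+1.08)
   = 1 / (1 + 323.59 + 12.023) = 1/336.62 = 0.002971
[CO3²⁻] = α₂ × DIC = 0.002971 × 3.59 = 0.01066 mmol/L = 10.66 μmol/L
Ksp = 10^(−8.27) = 5.370×10^-9
Ω = [Ca²⁺][CO3²⁻]/Ksp = (0.803×10^-3)(1.066×10^-5) / 5.370×10^-9 = 1.59

Ω = 1.59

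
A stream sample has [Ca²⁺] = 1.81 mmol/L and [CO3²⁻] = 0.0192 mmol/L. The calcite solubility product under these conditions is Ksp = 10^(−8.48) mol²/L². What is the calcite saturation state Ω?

Ksp = 10^(−8.48) = 3.311×10^-9
Ω = [Ca²⁺][CO3²⁻]/Ksp = (1.81×10^-3)(0.0192×10^-3) / 3.311×10^-9 = 10.5

Ω = 10.5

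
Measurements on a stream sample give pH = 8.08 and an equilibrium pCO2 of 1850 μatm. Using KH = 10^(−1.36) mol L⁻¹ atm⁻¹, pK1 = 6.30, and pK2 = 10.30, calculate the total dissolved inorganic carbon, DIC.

[CO2*] = KH · pCO2 = 10^(−1.36) × 1850×10^-6 = 8.076×10^-5 mol/L
α₀ = 1/(1 + K1/[H⁺] + K1K2/[H⁺]²) = 1/(1 + 10^+1.78 + 10^-0.44) = 0.01623
DIC = [CO2*]/α₀ = 8.076×10^-5 / 0.01623 = 4.98 mmol/L

DIC = 4.98 mmol/L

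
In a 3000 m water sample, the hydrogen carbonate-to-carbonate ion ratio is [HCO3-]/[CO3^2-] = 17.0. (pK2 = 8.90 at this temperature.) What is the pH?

From K2 = [H⁺][CO3^2-]/[HCO3-]:  pH = pK2 − log₁₀([HCO3-]/[CO3^2-])
log₁₀(17.0) = +1.230
pH = 8.90 − (+1.230) = 7.67

pH = 7.67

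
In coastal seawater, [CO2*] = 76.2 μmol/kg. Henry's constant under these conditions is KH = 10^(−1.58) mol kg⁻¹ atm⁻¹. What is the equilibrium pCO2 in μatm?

pCO2 = 2900 μatm

KH = 10^(−1.58) = 2.630×10^-2 mol kg⁻¹ atm⁻¹
pCO2 = [CO2*]/KH = 76.2×10^-6 / 2.630×10^-2 = 2.90×10^-3 atm = 2900 μatm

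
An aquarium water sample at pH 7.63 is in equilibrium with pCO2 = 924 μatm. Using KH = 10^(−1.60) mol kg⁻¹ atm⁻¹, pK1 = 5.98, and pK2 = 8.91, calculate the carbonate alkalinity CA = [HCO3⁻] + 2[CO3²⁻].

[CO2*] = KH · pCO2 = 10^(−1.60) × 924×10^-6 = 2.321×10^-5 mol/kg
α₀ = 1/(1 + K1/[H⁺] + K1K2/[H⁺]²) = 1/(1 + 10^+1.65 + 10^+0.37) = 0.02083
DIC = [CO2*]/α₀ = 2.321×10^-5 / 0.02083 = 1.114 mmol/kg
CA = (α₁ + 2α₂)·DIC = (0.9303 + 2×0.04883) × 1.114 = 1.15 mmol/kg

CA = 1.15 mmol/kg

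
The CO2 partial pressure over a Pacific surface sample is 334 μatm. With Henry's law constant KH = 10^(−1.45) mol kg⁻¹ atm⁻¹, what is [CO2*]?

KH = 10^(−1.45) = 3.548×10^-2 mol kg⁻¹ atm⁻¹
[CO2*] = KH · pCO2 = 3.548×10^-2 × 334×10^-6 atm = 1.19×10^-5 mol/kg

[CO2*] = 11.9 μmol/kg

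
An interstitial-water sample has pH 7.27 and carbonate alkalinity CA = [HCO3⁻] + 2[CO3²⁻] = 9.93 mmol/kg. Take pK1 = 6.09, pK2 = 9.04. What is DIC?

CA = [HCO3⁻] + 2[CO3²⁻] = (α₁ + 2α₂)·DIC
At pH 7.27: [H⁺]/K1 = 10^-1.18 = 0.066069, K2/[H⁺] = 10^-1.77 = 0.016982
α₁ = 1/(1 + 0.066069 + 0.016982) = 1/1.0831 = 0.9233; α₂ = α₁·K2/[H⁺] = 0.01568
α₁ + 2α₂ = 0.9547
DIC = CA / (α₁ + 2α₂) = 9.93 / 0.9547 = 10.4 mmol/kg

DIC = 10.4 mmol/kg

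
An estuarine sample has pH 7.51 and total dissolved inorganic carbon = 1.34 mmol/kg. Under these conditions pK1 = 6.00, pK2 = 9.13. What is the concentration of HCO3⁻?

α₁ = 1 / (1 + [H⁺]/K1 + K2/[H⁺]) = 1 / (1 + 10^-1.51 + 10^-1.62)
   = 1 / (1 + 0.030903 + 0.023988) = 1/1.0549 = 0.9480
[HCO3⁻] = α₁ × DIC = 0.9480 × 1.34 = 1.27 mmol/kg

[HCO3⁻] = 1.27 mmol/kg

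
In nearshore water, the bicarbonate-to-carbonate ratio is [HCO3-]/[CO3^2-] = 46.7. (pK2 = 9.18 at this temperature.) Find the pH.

pH = 7.51

From K2 = [H⁺][CO3^2-]/[HCO3-]:  pH = pK2 − log₁₀([HCO3-]/[CO3^2-])
log₁₀(46.7) = +1.669
pH = 9.18 − (+1.669) = 7.51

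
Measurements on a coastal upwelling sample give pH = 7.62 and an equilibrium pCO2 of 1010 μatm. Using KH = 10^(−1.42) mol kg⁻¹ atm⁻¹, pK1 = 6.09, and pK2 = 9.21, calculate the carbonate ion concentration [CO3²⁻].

[CO2*] = KH · pCO2 = 10^(−1.42) × 1010×10^-6 = 3.840×10^-5 mol/kg
α₀ = 1/(1 + K1/[H⁺] + K1K2/[H⁺]²) = 1/(1 + 10^+1.53 + 10^-0.06) = 0.02797
DIC = [CO2*]/α₀ = 3.840×10^-5 / 0.02797 = 1.373 mmol/kg
[CO3²⁻] = α₂·DIC; α₂ = 0.02436, so [CO3²⁻] = 0.02436 × 1.373 = 0.0334 mmol/kg

[CO3²⁻] = 0.0334 mmol/kg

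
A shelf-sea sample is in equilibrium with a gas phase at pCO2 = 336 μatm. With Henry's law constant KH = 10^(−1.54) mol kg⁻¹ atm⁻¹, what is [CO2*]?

KH = 10^(−1.54) = 2.884×10^-2 mol kg⁻¹ atm⁻¹
[CO2*] = KH · pCO2 = 2.884×10^-2 × 336×10^-6 atm = 9.69×10^-6 mol/kg

[CO2*] = 9.69 μmol/kg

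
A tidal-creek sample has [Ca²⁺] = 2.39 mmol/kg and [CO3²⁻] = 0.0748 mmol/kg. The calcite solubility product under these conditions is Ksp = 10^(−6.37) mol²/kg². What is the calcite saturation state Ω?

Ksp = 10^(−6.37) = 4.266×10^-7
Ω = [Ca²⁺][CO3²⁻]/Ksp = (2.39×10^-3)(0.0748×10^-3) / 4.266×10^-7 = 0.419

Ω = 0.419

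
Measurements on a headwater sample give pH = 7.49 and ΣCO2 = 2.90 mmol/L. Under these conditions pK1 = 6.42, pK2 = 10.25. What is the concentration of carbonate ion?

[CO3²⁻] = 4.64 μmol/L

α₂ = 1 / (1 + [H⁺]/K2 + [H⁺]²/(K1K2)) = 1 / (1 + 10^+2.76 + 10^+1.69)
   = 1 / (1 + 575.44 + 48.978) = 1/625.42 = 0.001599
[CO3²⁻] = α₂ × DIC = 0.001599 × 2.90 = 0.00464 mmol/L = 4.64 μmol/L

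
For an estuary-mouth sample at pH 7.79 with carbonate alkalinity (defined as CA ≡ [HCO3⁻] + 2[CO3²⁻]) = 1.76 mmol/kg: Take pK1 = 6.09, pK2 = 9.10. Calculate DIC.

CA = [HCO3⁻] + 2[CO3²⁻] = (α₁ + 2α₂)·DIC
At pH 7.79: [H⁺]/K1 = 10^-1.70 = 0.019953, K2/[H⁺] = 10^-1.31 = 0.048978
α₁ = 1/(1 + 0.019953 + 0.048978) = 1/1.0689 = 0.9355; α₂ = α₁·K2/[H⁺] = 0.04582
α₁ + 2α₂ = 1.0272
DIC = CA / (α₁ + 2α₂) = 1.76 / 1.0272 = 1.71 mmol/kg

DIC = 1.71 mmol/kg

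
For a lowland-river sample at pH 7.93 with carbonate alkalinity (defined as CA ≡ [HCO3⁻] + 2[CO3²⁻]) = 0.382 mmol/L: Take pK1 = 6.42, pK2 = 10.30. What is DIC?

CA = [HCO3⁻] + 2[CO3²⁻] = (α₁ + 2α₂)·DIC
At pH 7.93: [H⁺]/K1 = 10^-1.51 = 0.030903, K2/[H⁺] = 10^-2.37 = 0.0042658
α₁ = 1/(1 + 0.030903 + 0.0042658) = 1/1.0352 = 0.9660; α₂ = α₁·K2/[H⁺] = 0.004121
α₁ + 2α₂ = 0.9743
DIC = CA / (α₁ + 2α₂) = 0.382 / 0.9743 = 0.392 mmol/L

DIC = 0.392 mmol/L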